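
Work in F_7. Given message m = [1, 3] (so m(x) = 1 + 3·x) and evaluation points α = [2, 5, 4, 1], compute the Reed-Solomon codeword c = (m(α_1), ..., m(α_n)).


c = [0, 2, 6, 4]

Message polynomial: m(x) = 1 + 3·x (mod 7).
For each evaluation point α_i, compute m(α_i) mod 7:
  α_1 = 2: Horner steps 3 → 0, so m(2) = 0.
  α_2 = 5: Horner steps 3 → 2, so m(5) = 2.
  α_3 = 4: Horner steps 3 → 6, so m(4) = 6.
  α_4 = 1: Horner steps 3 → 4, so m(1) = 4.
Codeword c = [0, 2, 6, 4] ∈ F_7^4.


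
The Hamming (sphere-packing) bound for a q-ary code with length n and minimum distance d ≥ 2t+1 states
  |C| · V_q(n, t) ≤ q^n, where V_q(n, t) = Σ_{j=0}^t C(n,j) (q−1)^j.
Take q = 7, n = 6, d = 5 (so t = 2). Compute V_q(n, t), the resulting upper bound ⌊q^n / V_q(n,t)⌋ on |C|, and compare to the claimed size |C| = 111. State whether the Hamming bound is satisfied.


V_q(n, t) = 577, q^n = 117649, Hamming bound = 203, |C| = 111 ≤ bound (satisfied).

Step 1: Compute V_q(n, t) = Σ_{j=0}^2 C(n, j) (q−1)^j.
  j = 0: C(6,0)·(6)^0 = 1·1 = 1.
  j = 1: C(6,1)·(6)^1 = 6·6 = 36.
  j = 2: C(6,2)·(6)^2 = 15·36 = 540.
  V_q(n, t) = 1 + 36 + 540 = 577.
Step 2: q^n = 7^6 = 117649.
Step 3: Hamming bound ⌊q^n / V_q(n,t)⌋ = ⌊117649/577⌋ = 203.
Step 4: Compare |C| = 111 to 203: satisfied.
The claimed |C| lies below the Hamming bound.


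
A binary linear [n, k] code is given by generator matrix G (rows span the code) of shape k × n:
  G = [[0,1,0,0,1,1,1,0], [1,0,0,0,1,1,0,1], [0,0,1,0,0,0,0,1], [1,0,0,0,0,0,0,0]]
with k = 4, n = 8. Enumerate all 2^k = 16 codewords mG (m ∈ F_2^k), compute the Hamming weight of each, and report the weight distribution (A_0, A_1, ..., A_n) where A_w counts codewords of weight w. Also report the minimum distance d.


Weight distribution: A_0 = 1, A_1 = 1, A_2 = 1, A_3 = 5, A_4 = 5, A_5 = 1, A_6 = 1, A_7 = 1. Minimum distance d = 1.

Enumerate all 2^4 = 16 messages m ∈ F_2^4.
For each, compute codeword c = mG in F_2^8, then tally its weight.
  m = 0000 → c = 00000000, weight = 0.
  m = 1000 → c = 01001110, weight = 4.
  m = 0100 → c = 10001101, weight = 4.
  m = 1100 → c = 11000011, weight = 4.
  m = 0010 → c = 00100001, weight = 2.
  m = 1010 → c = 01101111, weight = 6.
  m = 0110 → c = 10101100, weight = 4.
  m = 1110 → c = 11100010, weight = 4.
  m = 0001 → c = 10000000, weight = 1.
  m = 1001 → c = 11001110, weight = 5.
  m = 0101 → c = 00001101, weight = 3.
  m = 1101 → c = 01000011, weight = 3.
  m = 0011 → c = 10100001, weight = 3.
  m = 1011 → c = 11101111, weight = 7.
  m = 0111 → c = 00101100, weight = 3.
  m = 1111 → c = 01100010, weight = 3.
Tally weights:
  weight 0: 1 codewords.
  weight 1: 1 codewords.
  weight 2: 1 codewords.
  weight 3: 5 codewords.
  weight 4: 5 codewords.
  weight 5: 1 codewords.
  weight 6: 1 codewords.
  weight 7: 1 codewords.
Minimum distance d = smallest w > 0 with A_w > 0 = 1.
Sanity: Σ A_w = 16 = 2^4 = 16 ✓.


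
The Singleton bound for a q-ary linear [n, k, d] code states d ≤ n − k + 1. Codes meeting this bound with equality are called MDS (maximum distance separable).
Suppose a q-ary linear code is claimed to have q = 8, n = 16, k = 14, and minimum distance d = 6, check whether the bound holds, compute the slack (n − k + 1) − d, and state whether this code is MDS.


Singleton RHS = n − k + 1 = 3, slack = -3, bound violated (no such code; not MDS).

Singleton bound: d ≤ n − k + 1.
Here n = 16, k = 14, so n − k + 1 = 3.
Given d = 6, check d ≤ 3: NO.
Slack = (n − k + 1) − d = -3.
The slack is negative: d = 6 exceeds n − k + 1 = 3 by 3, so the Singleton bound is violated and no linear [16, 14, 6]_8 code can exist. In particular it is not MDS (MDS requires d = n − k + 1 exactly).
Description: the claimed parameters are [16, 14, 6]_8; such a code would be impossible (violates the Singleton bound).


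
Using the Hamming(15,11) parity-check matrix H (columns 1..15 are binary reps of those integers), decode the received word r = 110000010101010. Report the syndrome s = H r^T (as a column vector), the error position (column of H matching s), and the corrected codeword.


s = (0, 0, 1, 1)^T, error position = 3, corrected codeword c = 111000010101010

Compute s = H r^T mod 2 one row at a time:
  s_1 = 1 + 0 + 1 + 0 + 1 + 0 + 1 + 0 = 4 ≡ 0 (mod 2).
  s_2 = 0 + 0 + 0 + 0 + 1 + 0 + 1 + 0 = 2 ≡ 0 (mod 2).
  s_3 = 1 + 0 + 0 + 0 + 1 + 0 + 1 + 0 = 3 ≡ 1 (mod 2).
  s_4 = 1 + 0 + 0 + 0 + 0 + 0 + 0 + 0 = 1 ≡ 1 (mod 2).
s = (0, 0, 1, 1)^T — this equals column 3 of H (binary 0011), so error is at position 3.
Correct: flip bit 3 of r = 110000010101010 to get c = 111000010101010.


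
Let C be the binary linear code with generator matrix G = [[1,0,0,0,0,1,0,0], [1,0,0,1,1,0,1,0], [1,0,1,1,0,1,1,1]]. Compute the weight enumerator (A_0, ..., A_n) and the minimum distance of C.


Weight distribution: A_0 = 1, A_2 = 1, A_4 = 5, A_6 = 1. Minimum distance d = 2.

Enumerate all 2^3 = 8 messages m ∈ F_2^3.
For each, compute codeword c = mG in F_2^8, then tally its weight.
  m = 000 → c = 00000000, weight = 0.
  m = 100 → c = 10000100, weight = 2.
  m = 010 → c = 10011010, weight = 4.
  m = 110 → c = 00011110, weight = 4.
  m = 001 → c = 10110111, weight = 6.
  m = 101 → c = 00110011, weight = 4.
  m = 011 → c = 00101101, weight = 4.
  m = 111 → c = 10101001, weight = 4.
Tally weights:
  weight 0: 1 codewords.
  weight 2: 1 codewords.
  weight 4: 5 codewords.
  weight 6: 1 codewords.
Minimum distance d = smallest w > 0 with A_w > 0 = 2.
Sanity: Σ A_w = 8 = 2^3 = 8 ✓.


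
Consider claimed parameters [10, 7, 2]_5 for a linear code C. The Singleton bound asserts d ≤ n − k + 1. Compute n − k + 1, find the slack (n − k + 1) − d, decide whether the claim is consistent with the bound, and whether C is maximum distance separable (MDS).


Singleton RHS = n − k + 1 = 4, slack = 2, bound satisfied, not MDS.

Singleton bound: d ≤ n − k + 1.
Here n = 10, k = 7, so n − k + 1 = 4.
Given d = 2, check d ≤ 4: YES.
Slack = (n − k + 1) − d = 2.
The code is NOT MDS (slack = 2 > 0).
Description: the claimed parameters are [10, 7, 2]_5; such a code would be non-MDS.


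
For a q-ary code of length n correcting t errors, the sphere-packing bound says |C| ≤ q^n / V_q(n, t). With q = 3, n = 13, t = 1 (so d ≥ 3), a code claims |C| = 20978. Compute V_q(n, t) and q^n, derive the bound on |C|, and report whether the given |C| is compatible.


V_q(n, t) = 27, q^n = 1594323, Hamming bound = 59049, |C| = 20978 ≤ bound (satisfied).

Step 1: Compute V_q(n, t) = Σ_{j=0}^1 C(n, j) (q−1)^j.
  j = 0: C(13,0)·(2)^0 = 1·1 = 1.
  j = 1: C(13,1)·(2)^1 = 13·2 = 26.
  V_q(n, t) = 1 + 26 = 27.
Step 2: q^n = 3^13 = 1594323.
Step 3: Hamming bound ⌊q^n / V_q(n,t)⌋ = ⌊1594323/27⌋ = 59049.
Step 4: Compare |C| = 20978 to 59049: satisfied.
The claimed |C| lies below the Hamming bound.


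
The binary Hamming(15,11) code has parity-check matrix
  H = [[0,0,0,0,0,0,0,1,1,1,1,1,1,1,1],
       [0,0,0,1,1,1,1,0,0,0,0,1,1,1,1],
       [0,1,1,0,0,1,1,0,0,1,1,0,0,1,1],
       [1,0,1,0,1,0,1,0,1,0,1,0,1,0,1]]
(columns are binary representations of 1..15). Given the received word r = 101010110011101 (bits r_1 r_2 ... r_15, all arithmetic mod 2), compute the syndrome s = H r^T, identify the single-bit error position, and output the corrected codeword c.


s = (1, 1, 0, 1)^T, error position = 13, corrected codeword c = 101010110011001

Compute s = H r^T mod 2 one row at a time:
  s_1 = 1 + 0 + 0 + 1 + 1 + 1 + 0 + 1 = 5 ≡ 1 (mod 2).
  s_2 = 0 + 1 + 0 + 1 + 1 + 1 + 0 + 1 = 5 ≡ 1 (mod 2).
  s_3 = 0 + 1 + 0 + 1 + 0 + 1 + 0 + 1 = 4 ≡ 0 (mod 2).
  s_4 = 1 + 1 + 1 + 1 + 0 + 1 + 1 + 1 = 7 ≡ 1 (mod 2).
s = (1, 1, 0, 1)^T — this equals column 13 of H (binary 1101), so error is at position 13.
Correct: flip bit 13 of r = 101010110011101 to get c = 101010110011001.


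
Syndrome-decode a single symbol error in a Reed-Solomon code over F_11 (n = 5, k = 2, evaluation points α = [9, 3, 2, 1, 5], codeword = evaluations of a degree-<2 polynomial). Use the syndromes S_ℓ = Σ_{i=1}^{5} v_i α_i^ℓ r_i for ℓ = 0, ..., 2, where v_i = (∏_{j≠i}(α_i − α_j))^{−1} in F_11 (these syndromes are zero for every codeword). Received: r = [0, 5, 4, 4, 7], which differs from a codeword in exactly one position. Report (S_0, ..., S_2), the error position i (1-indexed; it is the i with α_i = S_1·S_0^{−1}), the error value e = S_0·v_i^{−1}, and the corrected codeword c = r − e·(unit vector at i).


S = (5, 5, 5), error at position 4, error magnitude e = 1, c = [0, 5, 4, 3, 7].

Step 1: column multipliers v_i = (∏_{j≠i}(α_i − α_j))^{−1} mod 11.
  i = 1 (α = 9): (9−3)(9−2)(9−1)(9−5) = 6·7·8·4 = 1344 ≡ 2, so v_1 = 2^{−1} = 6 (mod 11).
  i = 2 (α = 3): (3−9)(3−2)(3−1)(3−5) = (−6)·1·2·(−2) = 24 ≡ 2, so v_2 = 2^{−1} = 6 (mod 11).
  i = 3 (α = 2): (2−9)(2−3)(2−1)(2−5) = (−7)·(−1)·1·(−3) = −21 ≡ 1, so v_3 = 1^{−1} = 1 (mod 11).
  i = 4 (α = 1): (1−9)(1−3)(1−2)(1−5) = (−8)·(−2)·(−1)·(−4) = 64 ≡ 9, so v_4 = 9^{−1} = 5 (mod 11).
  i = 5 (α = 5): (5−9)(5−3)(5−2)(5−1) = (−4)·2·3·4 = −96 ≡ 3, so v_5 = 3^{−1} = 4 (mod 11).
  v = [6, 6, 1, 5, 4].
Step 2: syndromes of r = [0, 5, 4, 4, 7] (all sums mod 11).
  S_0 = Σ v_i r_i = 6·0 + 6·5 + 1·4 + 5·4 + 4·7 = 82 ≡ 5.
  S_1 = Σ v_i α_i r_i = 6·9·0 + 6·3·5 + 1·2·4 + 5·1·4 + 4·5·7 = 258 ≡ 5.
  α_i^2 mod 11 = [4, 9, 4, 1, 3].
  S_2 = Σ v_i α_i^2 r_i = 6·4·0 + 6·9·5 + 1·4·4 + 5·1·4 + 4·3·7 = 390 ≡ 5.
  S = (5, 5, 5) ≠ 0, so r is not a codeword (an error is present).
Step 3: locate the error. For a single error e at position i, S_ℓ = v_i·e·α_i^ℓ, so α_err = S_1/S_0.
  S_0^{−1} = 5^{−1} = 9 (mod 11), so α_err = 5·9 = 45 ≡ 1 = α_4. Error position i = 4.
  Consistency check: S_2/S_1 = 5·9 = 45 ≡ 1 = α_err ✓ (single-error assumption holds).
Step 4: error magnitude e = S_0/v_4 = S_0·∏_{j≠4}(α_4 − α_j) = 5·9 = 45 ≡ 1 (mod 11).
Step 5: correct position 4: c_4 = r_4 − e = 4 − 1 ≡ 3 (mod 11). Hence c = [0, 5, 4, 3, 7].
  Check: interpolating c through the α_i gives m(x) = 2 + 1·x (degree < 2) with m(α_i) = c_i for every i, so c is indeed a codeword.


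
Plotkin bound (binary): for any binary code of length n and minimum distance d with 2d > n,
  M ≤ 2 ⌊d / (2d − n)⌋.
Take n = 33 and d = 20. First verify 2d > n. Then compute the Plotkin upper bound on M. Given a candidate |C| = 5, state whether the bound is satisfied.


Plotkin bound M ≤ 4; given |C| = 5 > bound (violated).

Check applicability: 2d = 40, n = 33.
2d − n = 7 > 0, so Plotkin applies.
Compute d/(2d−n) = 20/7 ≈ 2.8571.
⌊d/(2d−n)⌋ = 2.
Plotkin bound: M ≤ 2·2 = 4.
Given |C| = 5, check: VIOLATED.
This |C| is above the Plotkin bound, so no binary code with n = 33, d = 20 and 5 codewords exists.


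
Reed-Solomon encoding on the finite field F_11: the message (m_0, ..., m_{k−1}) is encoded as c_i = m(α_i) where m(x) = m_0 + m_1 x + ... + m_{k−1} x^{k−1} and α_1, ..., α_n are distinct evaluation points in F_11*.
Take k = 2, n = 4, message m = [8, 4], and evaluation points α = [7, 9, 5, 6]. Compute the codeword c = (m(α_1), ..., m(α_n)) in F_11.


c = [3, 0, 6, 10]

Message polynomial: m(x) = 8 + 4·x (mod 11).
For each evaluation point α_i, compute m(α_i) mod 11:
  α_1 = 7: Horner steps 4 → 3, so m(7) = 3.
  α_2 = 9: Horner steps 4 → 0, so m(9) = 0.
  α_3 = 5: Horner steps 4 → 6, so m(5) = 6.
  α_4 = 6: Horner steps 4 → 10, so m(6) = 10.
Codeword c = [3, 0, 6, 10] ∈ F_11^4.


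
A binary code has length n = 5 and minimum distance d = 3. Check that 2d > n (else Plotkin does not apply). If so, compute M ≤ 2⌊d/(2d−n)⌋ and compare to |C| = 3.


Plotkin bound M ≤ 6; given |C| = 3 ≤ bound (satisfied).

Check applicability: 2d = 6, n = 5.
2d − n = 1 > 0, so Plotkin applies.
Compute d/(2d−n) = 3/1 ≈ 3.0000.
⌊d/(2d−n)⌋ = 3.
Plotkin bound: M ≤ 2·3 = 6.
Given |C| = 3, check: satisfied.
This |C| is below the Plotkin bound.


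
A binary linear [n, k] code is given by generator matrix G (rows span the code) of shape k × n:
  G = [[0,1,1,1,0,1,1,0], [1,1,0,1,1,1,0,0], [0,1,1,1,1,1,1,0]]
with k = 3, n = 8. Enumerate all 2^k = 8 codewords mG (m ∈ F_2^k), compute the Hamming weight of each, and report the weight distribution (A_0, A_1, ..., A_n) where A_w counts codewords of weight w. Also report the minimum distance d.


Weight distribution: A_0 = 1, A_1 = 1, A_3 = 1, A_4 = 2, A_5 = 2, A_6 = 1. Minimum distance d = 1.

Enumerate all 2^3 = 8 messages m ∈ F_2^3.
For each, compute codeword c = mG in F_2^8, then tally its weight.
  m = 000 → c = 00000000, weight = 0.
  m = 100 → c = 01110110, weight = 5.
  m = 010 → c = 11011100, weight = 5.
  m = 110 → c = 10101010, weight = 4.
  m = 001 → c = 01111110, weight = 6.
  m = 101 → c = 00001000, weight = 1.
  m = 011 → c = 10100010, weight = 3.
  m = 111 → c = 11010100, weight = 4.
Tally weights:
  weight 0: 1 codewords.
  weight 1: 1 codewords.
  weight 3: 1 codewords.
  weight 4: 2 codewords.
  weight 5: 2 codewords.
  weight 6: 1 codewords.
Minimum distance d = smallest w > 0 with A_w > 0 = 1.
Sanity: Σ A_w = 8 = 2^3 = 8 ✓.


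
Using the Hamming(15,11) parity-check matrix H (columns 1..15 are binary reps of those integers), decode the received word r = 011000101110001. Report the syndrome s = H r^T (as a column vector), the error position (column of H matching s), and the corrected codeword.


s = (0, 0, 0, 1)^T, error position = 1, corrected codeword c = 111000101110001

Compute s = H r^T mod 2 one row at a time:
  s_1 = 0 + 1 + 1 + 1 + 0 + 0 + 0 + 1 = 4 ≡ 0 (mod 2).
  s_2 = 0 + 0 + 0 + 1 + 0 + 0 + 0 + 1 = 2 ≡ 0 (mod 2).
  s_3 = 1 + 1 + 0 + 1 + 1 + 1 + 0 + 1 = 6 ≡ 0 (mod 2).
  s_4 = 0 + 1 + 0 + 1 + 1 + 1 + 0 + 1 = 5 ≡ 1 (mod 2).
s = (0, 0, 0, 1)^T — this equals column 1 of H (binary 0001), so error is at position 1.
Correct: flip bit 1 of r = 011000101110001 to get c = 111000101110001.


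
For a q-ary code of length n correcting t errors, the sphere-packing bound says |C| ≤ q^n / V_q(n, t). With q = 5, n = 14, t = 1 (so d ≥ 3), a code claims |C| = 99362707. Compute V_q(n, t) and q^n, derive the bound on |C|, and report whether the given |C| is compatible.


V_q(n, t) = 57, q^n = 6103515625, Hamming bound = 107079221, |C| = 99362707 ≤ bound (satisfied).

Step 1: Compute V_q(n, t) = Σ_{j=0}^1 C(n, j) (q−1)^j.
  j = 0: C(14,0)·(4)^0 = 1·1 = 1.
  j = 1: C(14,1)·(4)^1 = 14·4 = 56.
  V_q(n, t) = 1 + 56 = 57.
Step 2: q^n = 5^14 = 6103515625.
Step 3: Hamming bound ⌊q^n / V_q(n,t)⌋ = ⌊6103515625/57⌋ = 107079221.
Step 4: Compare |C| = 99362707 to 107079221: satisfied.
The claimed |C| lies below the Hamming bound.


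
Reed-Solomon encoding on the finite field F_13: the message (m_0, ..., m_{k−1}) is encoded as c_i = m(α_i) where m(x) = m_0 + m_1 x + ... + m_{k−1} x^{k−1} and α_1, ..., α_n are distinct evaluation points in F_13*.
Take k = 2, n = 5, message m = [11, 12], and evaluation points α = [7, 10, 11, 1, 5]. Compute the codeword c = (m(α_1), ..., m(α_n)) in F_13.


c = [4, 1, 0, 10, 6]

Message polynomial: m(x) = 11 + 12·x (mod 13).
For each evaluation point α_i, compute m(α_i) mod 13:
  α_1 = 7: Horner steps 12 → 4, so m(7) = 4.
  α_2 = 10: Horner steps 12 → 1, so m(10) = 1.
  α_3 = 11: Horner steps 12 → 0, so m(11) = 0.
  α_4 = 1: Horner steps 12 → 10, so m(1) = 10.
  α_5 = 5: Horner steps 12 → 6, so m(5) = 6.
Codeword c = [4, 1, 0, 10, 6] ∈ F_13^5.


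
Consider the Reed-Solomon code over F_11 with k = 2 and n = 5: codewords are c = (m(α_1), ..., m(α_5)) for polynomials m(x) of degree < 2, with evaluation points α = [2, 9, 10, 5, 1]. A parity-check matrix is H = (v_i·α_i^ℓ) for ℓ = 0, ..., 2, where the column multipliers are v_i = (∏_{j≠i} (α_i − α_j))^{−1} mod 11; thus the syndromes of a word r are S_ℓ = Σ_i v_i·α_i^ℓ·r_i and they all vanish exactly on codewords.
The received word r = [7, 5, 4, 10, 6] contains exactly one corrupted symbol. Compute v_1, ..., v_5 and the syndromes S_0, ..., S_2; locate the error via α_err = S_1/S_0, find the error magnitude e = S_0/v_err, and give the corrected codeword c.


S = (5, 1, 9), error at position 2, error magnitude e = 2, c = [7, 3, 4, 10, 6].

Step 1: column multipliers v_i = (∏_{j≠i}(α_i − α_j))^{−1} mod 11.
  i = 1 (α = 2): (2−9)(2−10)(2−5)(2−1) = (−7)·(−8)·(−3)·1 = −168 ≡ 8, so v_1 = 8^{−1} = 7 (mod 11).
  i = 2 (α = 9): (9−2)(9−10)(9−5)(9−1) = 7·(−1)·4·8 = −224 ≡ 7, so v_2 = 7^{−1} = 8 (mod 11).
  i = 3 (α = 10): (10−2)(10−9)(10−5)(10−1) = 8·1·5·9 = 360 ≡ 8, so v_3 = 8^{−1} = 7 (mod 11).
  i = 4 (α = 5): (5−2)(5−9)(5−10)(5−1) = 3·(−4)·(−5)·4 = 240 ≡ 9, so v_4 = 9^{−1} = 5 (mod 11).
  i = 5 (α = 1): (1−2)(1−9)(1−10)(1−5) = (−1)·(−8)·(−9)·(−4) = 288 ≡ 2, so v_5 = 2^{−1} = 6 (mod 11).
  v = [7, 8, 7, 5, 6].
Step 2: syndromes of r = [7, 5, 4, 10, 6] (all sums mod 11).
  S_0 = Σ v_i r_i = 7·7 + 8·5 + 7·4 + 5·10 + 6·6 = 203 ≡ 5.
  S_1 = Σ v_i α_i r_i = 7·2·7 + 8·9·5 + 7·10·4 + 5·5·10 + 6·1·6 = 1024 ≡ 1.
  α_i^2 mod 11 = [4, 4, 1, 3, 1].
  S_2 = Σ v_i α_i^2 r_i = 7·4·7 + 8·4·5 + 7·1·4 + 5·3·10 + 6·1·6 = 570 ≡ 9.
  S = (5, 1, 9) ≠ 0, so r is not a codeword (an error is present).
Step 3: locate the error. For a single error e at position i, S_ℓ = v_i·e·α_i^ℓ, so α_err = S_1/S_0.
  S_0^{−1} = 5^{−1} = 9 (mod 11), so α_err = 1·9 = 9 ≡ 9 = α_2. Error position i = 2.
  Consistency check: S_2/S_1 = 9·1 = 9 ≡ 9 = α_err ✓ (single-error assumption holds).
Step 4: error magnitude e = S_0/v_2 = S_0·∏_{j≠2}(α_2 − α_j) = 5·7 = 35 ≡ 2 (mod 11).
Step 5: correct position 2: c_2 = r_2 − e = 5 − 2 ≡ 3 (mod 11). Hence c = [7, 3, 4, 10, 6].
  Check: interpolating c through the α_i gives m(x) = 5 + 1·x (degree < 2) with m(α_i) = c_i for every i, so c is indeed a codeword.


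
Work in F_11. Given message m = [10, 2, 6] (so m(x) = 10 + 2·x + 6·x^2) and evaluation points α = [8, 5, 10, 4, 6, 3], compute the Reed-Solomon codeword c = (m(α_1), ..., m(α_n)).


c = [3, 5, 3, 4, 7, 4]

Message polynomial: m(x) = 10 + 2·x + 6·x^2 (mod 11).
For each evaluation point α_i, compute m(α_i) mod 11:
  α_1 = 8: Horner steps 6 → 6 → 3, so m(8) = 3.
  α_2 = 5: Horner steps 6 → 10 → 5, so m(5) = 5.
  α_3 = 10: Horner steps 6 → 7 → 3, so m(10) = 3.
  α_4 = 4: Horner steps 6 → 4 → 4, so m(4) = 4.
  α_5 = 6: Horner steps 6 → 5 → 7, so m(6) = 7.
  α_6 = 3: Horner steps 6 → 9 → 4, so m(3) = 4.
Codeword c = [3, 5, 3, 4, 7, 4] ∈ F_11^6.


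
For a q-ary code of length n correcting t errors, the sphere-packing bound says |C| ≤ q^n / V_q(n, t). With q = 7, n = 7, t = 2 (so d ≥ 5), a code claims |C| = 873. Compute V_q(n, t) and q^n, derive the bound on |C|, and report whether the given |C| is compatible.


V_q(n, t) = 799, q^n = 823543, Hamming bound = 1030, |C| = 873 ≤ bound (satisfied).

Step 1: Compute V_q(n, t) = Σ_{j=0}^2 C(n, j) (q−1)^j.
  j = 0: C(7,0)·(6)^0 = 1·1 = 1.
  j = 1: C(7,1)·(6)^1 = 7·6 = 42.
  j = 2: C(7,2)·(6)^2 = 21·36 = 756.
  V_q(n, t) = 1 + 42 + 756 = 799.
Step 2: q^n = 7^7 = 823543.
Step 3: Hamming bound ⌊q^n / V_q(n,t)⌋ = ⌊823543/799⌋ = 1030.
Step 4: Compare |C| = 873 to 1030: satisfied.
The claimed |C| lies below the Hamming bound.


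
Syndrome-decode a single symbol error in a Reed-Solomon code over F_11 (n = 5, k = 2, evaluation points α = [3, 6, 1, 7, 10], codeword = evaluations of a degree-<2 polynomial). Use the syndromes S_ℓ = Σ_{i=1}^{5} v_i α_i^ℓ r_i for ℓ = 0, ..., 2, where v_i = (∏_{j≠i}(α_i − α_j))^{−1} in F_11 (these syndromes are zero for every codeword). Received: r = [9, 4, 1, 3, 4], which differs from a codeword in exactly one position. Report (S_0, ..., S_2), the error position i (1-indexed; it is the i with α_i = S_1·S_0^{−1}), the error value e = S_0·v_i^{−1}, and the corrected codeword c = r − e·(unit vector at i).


S = (1, 6, 3), error at position 2, error magnitude e = 5, c = [9, 10, 1, 3, 4].

Step 1: column multipliers v_i = (∏_{j≠i}(α_i − α_j))^{−1} mod 11.
  i = 1 (α = 3): (3−6)(3−1)(3−7)(3−10) = (−3)·2·(−4)·(−7) = −168 ≡ 8, so v_1 = 8^{−1} = 7 (mod 11).
  i = 2 (α = 6): (6−3)(6−1)(6−7)(6−10) = 3·5·(−1)·(−4) = 60 ≡ 5, so v_2 = 5^{−1} = 9 (mod 11).
  i = 3 (α = 1): (1−3)(1−6)(1−7)(1−10) = (−2)·(−5)·(−6)·(−9) = 540 ≡ 1, so v_3 = 1^{−1} = 1 (mod 11).
  i = 4 (α = 7): (7−3)(7−6)(7−1)(7−10) = 4·1·6·(−3) = −72 ≡ 5, so v_4 = 5^{−1} = 9 (mod 11).
  i = 5 (α = 10): (10−3)(10−6)(10−1)(10−7) = 7·4·9·3 = 756 ≡ 8, so v_5 = 8^{−1} = 7 (mod 11).
  v = [7, 9, 1, 9, 7].
Step 2: syndromes of r = [9, 4, 1, 3, 4] (all sums mod 11).
  S_0 = Σ v_i r_i = 7·9 + 9·4 + 1·1 + 9·3 + 7·4 = 155 ≡ 1.
  S_1 = Σ v_i α_i r_i = 7·3·9 + 9·6·4 + 1·1·1 + 9·7·3 + 7·10·4 = 875 ≡ 6.
  α_i^2 mod 11 = [9, 3, 1, 5, 1].
  S_2 = Σ v_i α_i^2 r_i = 7·9·9 + 9·3·4 + 1·1·1 + 9·5·3 + 7·1·4 = 839 ≡ 3.
  S = (1, 6, 3) ≠ 0, so r is not a codeword (an error is present).
Step 3: locate the error. For a single error e at position i, S_ℓ = v_i·e·α_i^ℓ, so α_err = S_1/S_0.
  S_0^{−1} = 1^{−1} = 1 (mod 11), so α_err = 6·1 = 6 ≡ 6 = α_2. Error position i = 2.
  Consistency check: S_2/S_1 = 3·2 = 6 ≡ 6 = α_err ✓ (single-error assumption holds).
Step 4: error magnitude e = S_0/v_2 = S_0·∏_{j≠2}(α_2 − α_j) = 1·5 = 5 ≡ 5 (mod 11).
Step 5: correct position 2: c_2 = r_2 − e = 4 − 5 ≡ 10 (mod 11). Hence c = [9, 10, 1, 3, 4].
  Check: interpolating c through the α_i gives m(x) = 8 + 4·x (degree < 2) with m(α_i) = c_i for every i, so c is indeed a codeword.


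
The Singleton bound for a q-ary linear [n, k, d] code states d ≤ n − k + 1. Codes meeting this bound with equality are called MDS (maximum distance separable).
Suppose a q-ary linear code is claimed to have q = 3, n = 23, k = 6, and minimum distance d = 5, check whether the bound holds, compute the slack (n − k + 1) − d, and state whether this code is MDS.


Singleton RHS = n − k + 1 = 18, slack = 13, bound satisfied, not MDS.

Singleton bound: d ≤ n − k + 1.
Here n = 23, k = 6, so n − k + 1 = 18.
Given d = 5, check d ≤ 18: YES.
Slack = (n − k + 1) − d = 13.
The code is NOT MDS (slack = 13 > 0).
Description: the claimed parameters are [23, 6, 5]_3; such a code would be non-MDS.


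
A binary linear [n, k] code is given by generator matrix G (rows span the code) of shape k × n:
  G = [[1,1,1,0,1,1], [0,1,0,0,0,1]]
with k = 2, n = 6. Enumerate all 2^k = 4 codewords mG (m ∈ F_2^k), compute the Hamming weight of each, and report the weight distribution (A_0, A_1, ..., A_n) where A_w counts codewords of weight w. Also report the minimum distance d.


Weight distribution: A_0 = 1, A_2 = 1, A_3 = 1, A_5 = 1. Minimum distance d = 2.

Enumerate all 2^2 = 4 messages m ∈ F_2^2.
For each, compute codeword c = mG in F_2^6, then tally its weight.
  m = 00 → c = 000000, weight = 0.
  m = 10 → c = 111011, weight = 5.
  m = 01 → c = 010001, weight = 2.
  m = 11 → c = 101010, weight = 3.
Tally weights:
  weight 0: 1 codewords.
  weight 2: 1 codewords.
  weight 3: 1 codewords.
  weight 5: 1 codewords.
Minimum distance d = smallest w > 0 with A_w > 0 = 2.
Sanity: Σ A_w = 4 = 2^2 = 4 ✓.


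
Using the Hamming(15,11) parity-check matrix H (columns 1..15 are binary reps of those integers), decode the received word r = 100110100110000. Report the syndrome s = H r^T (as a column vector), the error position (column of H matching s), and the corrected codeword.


s = (0, 1, 1, 0)^T, error position = 6, corrected codeword c = 100111100110000

Compute s = H r^T mod 2 one row at a time:
  s_1 = 0 + 0 + 1 + 1 + 0 + 0 + 0 + 0 = 2 ≡ 0 (mod 2).
  s_2 = 1 + 1 + 0 + 1 + 0 + 0 + 0 + 0 = 3 ≡ 1 (mod 2).
  s_3 = 0 + 0 + 0 + 1 + 1 + 1 + 0 + 0 = 3 ≡ 1 (mod 2).
  s_4 = 1 + 0 + 1 + 1 + 0 + 1 + 0 + 0 = 4 ≡ 0 (mod 2).
s = (0, 1, 1, 0)^T — this equals column 6 of H (binary 0110), so error is at position 6.
Correct: flip bit 6 of r = 100110100110000 to get c = 100111100110000.


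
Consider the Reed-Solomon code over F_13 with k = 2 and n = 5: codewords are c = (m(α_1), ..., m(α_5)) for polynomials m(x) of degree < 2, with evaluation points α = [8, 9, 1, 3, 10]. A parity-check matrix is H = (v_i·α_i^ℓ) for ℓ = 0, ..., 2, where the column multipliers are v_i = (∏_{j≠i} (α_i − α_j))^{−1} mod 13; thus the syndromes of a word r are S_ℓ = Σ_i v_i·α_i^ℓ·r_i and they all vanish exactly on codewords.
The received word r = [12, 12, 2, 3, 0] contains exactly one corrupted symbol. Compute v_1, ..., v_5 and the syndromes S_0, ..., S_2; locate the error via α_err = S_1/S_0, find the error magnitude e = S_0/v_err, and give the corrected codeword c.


S = (8, 7, 11), error at position 2, error magnitude e = 6, c = [12, 6, 2, 3, 0].

Step 1: column multipliers v_i = (∏_{j≠i}(α_i − α_j))^{−1} mod 13.
  i = 1 (α = 8): (8−9)(8−1)(8−3)(8−10) = (−1)·7·5·(−2) = 70 ≡ 5, so v_1 = 5^{−1} = 8 (mod 13).
  i = 2 (α = 9): (9−8)(9−1)(9−3)(9−10) = 1·8·6·(−1) = −48 ≡ 4, so v_2 = 4^{−1} = 10 (mod 13).
  i = 3 (α = 1): (1−8)(1−9)(1−3)(1−10) = (−7)·(−8)·(−2)·(−9) = 1008 ≡ 7, so v_3 = 7^{−1} = 2 (mod 13).
  i = 4 (α = 3): (3−8)(3−9)(3−1)(3−10) = (−5)·(−6)·2·(−7) = −420 ≡ 9, so v_4 = 9^{−1} = 3 (mod 13).
  i = 5 (α = 10): (10−8)(10−9)(10−1)(10−3) = 2·1·9·7 = 126 ≡ 9, so v_5 = 9^{−1} = 3 (mod 13).
  v = [8, 10, 2, 3, 3].
Step 2: syndromes of r = [12, 12, 2, 3, 0] (all sums mod 13).
  S_0 = Σ v_i r_i = 8·12 + 10·12 + 2·2 + 3·3 + 3·0 = 229 ≡ 8.
  S_1 = Σ v_i α_i r_i = 8·8·12 + 10·9·12 + 2·1·2 + 3·3·3 + 3·10·0 = 1879 ≡ 7.
  α_i^2 mod 13 = [12, 3, 1, 9, 9].
  S_2 = Σ v_i α_i^2 r_i = 8·12·12 + 10·3·12 + 2·1·2 + 3·9·3 + 3·9·0 = 1597 ≡ 11.
  S = (8, 7, 11) ≠ 0, so r is not a codeword (an error is present).
Step 3: locate the error. For a single error e at position i, S_ℓ = v_i·e·α_i^ℓ, so α_err = S_1/S_0.
  S_0^{−1} = 8^{−1} = 5 (mod 13), so α_err = 7·5 = 35 ≡ 9 = α_2. Error position i = 2.
  Consistency check: S_2/S_1 = 11·2 = 22 ≡ 9 = α_err ✓ (single-error assumption holds).
Step 4: error magnitude e = S_0/v_2 = S_0·∏_{j≠2}(α_2 − α_j) = 8·4 = 32 ≡ 6 (mod 13).
Step 5: correct position 2: c_2 = r_2 − e = 12 − 6 ≡ 6 (mod 13). Hence c = [12, 6, 2, 3, 0].
  Check: interpolating c through the α_i gives m(x) = 8 + 7·x (degree < 2) with m(α_i) = c_i for every i, so c is indeed a codeword.


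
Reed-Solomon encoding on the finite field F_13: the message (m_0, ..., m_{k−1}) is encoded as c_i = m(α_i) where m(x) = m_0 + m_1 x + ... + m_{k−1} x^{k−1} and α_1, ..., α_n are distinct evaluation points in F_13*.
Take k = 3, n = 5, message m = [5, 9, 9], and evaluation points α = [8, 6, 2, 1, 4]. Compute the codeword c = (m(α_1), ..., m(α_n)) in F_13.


c = [3, 6, 7, 10, 3]

Message polynomial: m(x) = 5 + 9·x + 9·x^2 (mod 13).
For each evaluation point α_i, compute m(α_i) mod 13:
  α_1 = 8: Horner steps 9 → 3 → 3, so m(8) = 3.
  α_2 = 6: Horner steps 9 → 11 → 6, so m(6) = 6.
  α_3 = 2: Horner steps 9 → 1 → 7, so m(2) = 7.
  α_4 = 1: Horner steps 9 → 5 → 10, so m(1) = 10.
  α_5 = 4: Horner steps 9 → 6 → 3, so m(4) = 3.
Codeword c = [3, 6, 7, 10, 3] ∈ F_13^5.


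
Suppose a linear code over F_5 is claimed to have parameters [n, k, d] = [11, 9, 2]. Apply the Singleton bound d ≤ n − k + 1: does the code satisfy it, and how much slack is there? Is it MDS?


Singleton RHS = n − k + 1 = 3, slack = 1, bound satisfied, not MDS.

Singleton bound: d ≤ n − k + 1.
Here n = 11, k = 9, so n − k + 1 = 3.
Given d = 2, check d ≤ 3: YES.
Slack = (n − k + 1) − d = 1.
The code is NOT MDS (slack = 1 > 0).
Description: the claimed parameters are [11, 9, 2]_5; such a code would be non-MDS.


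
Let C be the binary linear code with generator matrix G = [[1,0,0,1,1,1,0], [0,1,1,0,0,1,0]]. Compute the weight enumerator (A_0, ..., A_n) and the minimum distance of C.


Weight distribution: A_0 = 1, A_3 = 1, A_4 = 1, A_5 = 1. Minimum distance d = 3.

Enumerate all 2^2 = 4 messages m ∈ F_2^2.
For each, compute codeword c = mG in F_2^7, then tally its weight.
  m = 00 → c = 0000000, weight = 0.
  m = 10 → c = 1001110, weight = 4.
  m = 01 → c = 0110010, weight = 3.
  m = 11 → c = 1111100, weight = 5.
Tally weights:
  weight 0: 1 codewords.
  weight 3: 1 codewords.
  weight 4: 1 codewords.
  weight 5: 1 codewords.
Minimum distance d = smallest w > 0 with A_w > 0 = 3.
Sanity: Σ A_w = 4 = 2^2 = 4 ✓.


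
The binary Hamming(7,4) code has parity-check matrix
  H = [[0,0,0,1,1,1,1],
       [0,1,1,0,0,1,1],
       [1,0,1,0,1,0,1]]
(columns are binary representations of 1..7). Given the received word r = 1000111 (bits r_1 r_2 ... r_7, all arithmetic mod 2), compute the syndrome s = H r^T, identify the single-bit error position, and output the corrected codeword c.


s = (1, 0, 1)^T, error position = 5, corrected codeword c = 1000011

Compute s = H r^T mod 2 one row at a time:
  s_1 = 0 + 1 + 1 + 1 = 3 ≡ 1 (mod 2).
  s_2 = 0 + 0 + 1 + 1 = 2 ≡ 0 (mod 2).
  s_3 = 1 + 0 + 1 + 1 = 3 ≡ 1 (mod 2).
s = (1, 0, 1)^T — this equals column 5 of H (binary 101), so error is at position 5.
Correct: flip bit 5 of r = 1000111 to get c = 1000011.


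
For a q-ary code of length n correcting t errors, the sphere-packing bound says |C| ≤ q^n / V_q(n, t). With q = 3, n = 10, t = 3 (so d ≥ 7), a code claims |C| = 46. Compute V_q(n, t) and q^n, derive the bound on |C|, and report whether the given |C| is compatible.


V_q(n, t) = 1161, q^n = 59049, Hamming bound = 50, |C| = 46 ≤ bound (satisfied).

Step 1: Compute V_q(n, t) = Σ_{j=0}^3 C(n, j) (q−1)^j.
  j = 0: C(10,0)·(2)^0 = 1·1 = 1.
  j = 1: C(10,1)·(2)^1 = 10·2 = 20.
  j = 2: C(10,2)·(2)^2 = 45·4 = 180.
  j = 3: C(10,3)·(2)^3 = 120·8 = 960.
  V_q(n, t) = 1 + 20 + 180 + 960 = 1161.
Step 2: q^n = 3^10 = 59049.
Step 3: Hamming bound ⌊q^n / V_q(n,t)⌋ = ⌊59049/1161⌋ = 50.
Step 4: Compare |C| = 46 to 50: satisfied.
The claimed |C| lies below the Hamming bound.


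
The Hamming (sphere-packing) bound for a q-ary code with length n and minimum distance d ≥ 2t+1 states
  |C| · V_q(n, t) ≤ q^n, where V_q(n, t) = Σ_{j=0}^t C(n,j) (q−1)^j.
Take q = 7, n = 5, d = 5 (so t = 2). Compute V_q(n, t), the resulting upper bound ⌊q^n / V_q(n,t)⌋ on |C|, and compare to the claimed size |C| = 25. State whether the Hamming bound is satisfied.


V_q(n, t) = 391, q^n = 16807, Hamming bound = 42, |C| = 25 ≤ bound (satisfied).

Step 1: Compute V_q(n, t) = Σ_{j=0}^2 C(n, j) (q−1)^j.
  j = 0: C(5,0)·(6)^0 = 1·1 = 1.
  j = 1: C(5,1)·(6)^1 = 5·6 = 30.
  j = 2: C(5,2)·(6)^2 = 10·36 = 360.
  V_q(n, t) = 1 + 30 + 360 = 391.
Step 2: q^n = 7^5 = 16807.
Step 3: Hamming bound ⌊q^n / V_q(n,t)⌋ = ⌊16807/391⌋ = 42.
Step 4: Compare |C| = 25 to 42: satisfied.
The claimed |C| lies below the Hamming bound.


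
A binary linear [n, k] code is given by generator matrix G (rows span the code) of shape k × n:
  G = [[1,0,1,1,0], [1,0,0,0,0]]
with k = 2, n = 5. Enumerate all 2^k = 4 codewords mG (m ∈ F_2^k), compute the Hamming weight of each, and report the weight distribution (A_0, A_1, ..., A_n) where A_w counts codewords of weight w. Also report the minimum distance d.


Weight distribution: A_0 = 1, A_1 = 1, A_2 = 1, A_3 = 1. Minimum distance d = 1.

Enumerate all 2^2 = 4 messages m ∈ F_2^2.
For each, compute codeword c = mG in F_2^5, then tally its weight.
  m = 00 → c = 00000, weight = 0.
  m = 10 → c = 10110, weight = 3.
  m = 01 → c = 10000, weight = 1.
  m = 11 → c = 00110, weight = 2.
Tally weights:
  weight 0: 1 codewords.
  weight 1: 1 codewords.
  weight 2: 1 codewords.
  weight 3: 1 codewords.
Minimum distance d = smallest w > 0 with A_w > 0 = 1.
Sanity: Σ A_w = 4 = 2^2 = 4 ✓.


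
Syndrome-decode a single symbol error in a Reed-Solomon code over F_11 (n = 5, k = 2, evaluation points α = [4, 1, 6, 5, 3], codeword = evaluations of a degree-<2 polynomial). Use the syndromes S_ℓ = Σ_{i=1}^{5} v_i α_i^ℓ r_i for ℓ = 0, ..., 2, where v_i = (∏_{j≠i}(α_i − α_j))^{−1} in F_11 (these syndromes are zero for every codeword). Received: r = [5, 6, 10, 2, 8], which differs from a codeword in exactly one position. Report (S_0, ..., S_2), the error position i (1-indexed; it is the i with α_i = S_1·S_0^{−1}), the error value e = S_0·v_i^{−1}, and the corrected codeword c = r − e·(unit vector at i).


S = (8, 8, 8), error at position 2, error magnitude e = 3, c = [5, 3, 10, 2, 8].

Step 1: column multipliers v_i = (∏_{j≠i}(α_i − α_j))^{−1} mod 11.
  i = 1 (α = 4): (4−1)(4−6)(4−5)(4−3) = 3·(−2)·(−1)·1 = 6 ≡ 6, so v_1 = 6^{−1} = 2 (mod 11).
  i = 2 (α = 1): (1−4)(1−6)(1−5)(1−3) = (−3)·(−5)·(−4)·(−2) = 120 ≡ 10, so v_2 = 10^{−1} = 10 (mod 11).
  i = 3 (α = 6): (6−4)(6−1)(6−5)(6−3) = 2·5·1·3 = 30 ≡ 8, so v_3 = 8^{−1} = 7 (mod 11).
  i = 4 (α = 5): (5−4)(5−1)(5−6)(5−3) = 1·4·(−1)·2 = −8 ≡ 3, so v_4 = 3^{−1} = 4 (mod 11).
  i = 5 (α = 3): (3−4)(3−1)(3−6)(3−5) = (−1)·2·(−3)·(−2) = −12 ≡ 10, so v_5 = 10^{−1} = 10 (mod 11).
  v = [2, 10, 7, 4, 10].
Step 2: syndromes of r = [5, 6, 10, 2, 8] (all sums mod 11).
  S_0 = Σ v_i r_i = 2·5 + 10·6 + 7·10 + 4·2 + 10·8 = 228 ≡ 8.
  S_1 = Σ v_i α_i r_i = 2·4·5 + 10·1·6 + 7·6·10 + 4·5·2 + 10·3·8 = 800 ≡ 8.
  α_i^2 mod 11 = [5, 1, 3, 3, 9].
  S_2 = Σ v_i α_i^2 r_i = 2·5·5 + 10·1·6 + 7·3·10 + 4·3·2 + 10·9·8 = 1064 ≡ 8.
  S = (8, 8, 8) ≠ 0, so r is not a codeword (an error is present).
Step 3: locate the error. For a single error e at position i, S_ℓ = v_i·e·α_i^ℓ, so α_err = S_1/S_0.
  S_0^{−1} = 8^{−1} = 7 (mod 11), so α_err = 8·7 = 56 ≡ 1 = α_2. Error position i = 2.
  Consistency check: S_2/S_1 = 8·7 = 56 ≡ 1 = α_err ✓ (single-error assumption holds).
Step 4: error magnitude e = S_0/v_2 = S_0·∏_{j≠2}(α_2 − α_j) = 8·10 = 80 ≡ 3 (mod 11).
Step 5: correct position 2: c_2 = r_2 − e = 6 − 3 ≡ 3 (mod 11). Hence c = [5, 3, 10, 2, 8].
  Check: interpolating c through the α_i gives m(x) = 6 + 8·x (degree < 2) with m(α_i) = c_i for every i, so c is indeed a codeword.


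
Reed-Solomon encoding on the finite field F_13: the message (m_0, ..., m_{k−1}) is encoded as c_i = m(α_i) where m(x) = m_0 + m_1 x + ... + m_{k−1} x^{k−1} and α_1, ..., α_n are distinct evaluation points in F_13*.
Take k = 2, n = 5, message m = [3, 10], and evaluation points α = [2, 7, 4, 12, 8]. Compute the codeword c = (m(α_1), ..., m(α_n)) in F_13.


c = [10, 8, 4, 6, 5]

Message polynomial: m(x) = 3 + 10·x (mod 13).
For each evaluation point α_i, compute m(α_i) mod 13:
  α_1 = 2: Horner steps 10 → 10, so m(2) = 10.
  α_2 = 7: Horner steps 10 → 8, so m(7) = 8.
  α_3 = 4: Horner steps 10 → 4, so m(4) = 4.
  α_4 = 12: Horner steps 10 → 6, so m(12) = 6.
  α_5 = 8: Horner steps 10 → 5, so m(8) = 5.
Codeword c = [10, 8, 4, 6, 5] ∈ F_13^5.


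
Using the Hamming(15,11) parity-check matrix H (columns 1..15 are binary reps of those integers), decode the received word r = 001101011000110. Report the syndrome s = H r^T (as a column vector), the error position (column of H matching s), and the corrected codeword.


s = (0, 0, 1, 1)^T, error position = 3, corrected codeword c = 000101011000110

Compute s = H r^T mod 2 one row at a time:
  s_1 = 1 + 1 + 0 + 0 + 0 + 1 + 1 + 0 = 4 ≡ 0 (mod 2).
  s_2 = 1 + 0 + 1 + 0 + 0 + 1 + 1 + 0 = 4 ≡ 0 (mod 2).
  s_3 = 0 + 1 + 1 + 0 + 0 + 0 + 1 + 0 = 3 ≡ 1 (mod 2).
  s_4 = 0 + 1 + 0 + 0 + 1 + 0 + 1 + 0 = 3 ≡ 1 (mod 2).
s = (0, 0, 1, 1)^T — this equals column 3 of H (binary 0011), so error is at position 3.
Correct: flip bit 3 of r = 001101011000110 to get c = 000101011000110.


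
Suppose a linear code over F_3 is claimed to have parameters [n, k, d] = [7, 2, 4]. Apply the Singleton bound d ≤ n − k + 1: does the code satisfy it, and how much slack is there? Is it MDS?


Singleton RHS = n − k + 1 = 6, slack = 2, bound satisfied, not MDS.

Singleton bound: d ≤ n − k + 1.
Here n = 7, k = 2, so n − k + 1 = 6.
Given d = 4, check d ≤ 6: YES.
Slack = (n − k + 1) − d = 2.
The code is NOT MDS (slack = 2 > 0).
Description: the claimed parameters are [7, 2, 4]_3; such a code would be non-MDS.


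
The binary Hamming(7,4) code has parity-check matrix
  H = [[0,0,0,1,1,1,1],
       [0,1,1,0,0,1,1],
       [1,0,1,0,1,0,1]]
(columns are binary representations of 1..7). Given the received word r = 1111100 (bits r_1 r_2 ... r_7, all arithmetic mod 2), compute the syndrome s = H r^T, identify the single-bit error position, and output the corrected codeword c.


s = (0, 0, 1)^T, error position = 1, corrected codeword c = 0111100

Compute s = H r^T mod 2 one row at a time:
  s_1 = 1 + 1 + 0 + 0 = 2 ≡ 0 (mod 2).
  s_2 = 1 + 1 + 0 + 0 = 2 ≡ 0 (mod 2).
  s_3 = 1 + 1 + 1 + 0 = 3 ≡ 1 (mod 2).
s = (0, 0, 1)^T — this equals column 1 of H (binary 001), so error is at position 1.
Correct: flip bit 1 of r = 1111100 to get c = 0111100.


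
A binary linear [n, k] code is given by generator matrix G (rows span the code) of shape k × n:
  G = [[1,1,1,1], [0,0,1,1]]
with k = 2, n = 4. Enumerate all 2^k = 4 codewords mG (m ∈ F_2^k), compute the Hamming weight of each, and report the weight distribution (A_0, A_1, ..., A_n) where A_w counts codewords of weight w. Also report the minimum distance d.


Weight distribution: A_0 = 1, A_2 = 2, A_4 = 1. Minimum distance d = 2.

Enumerate all 2^2 = 4 messages m ∈ F_2^2.
For each, compute codeword c = mG in F_2^4, then tally its weight.
  m = 00 → c = 0000, weight = 0.
  m = 10 → c = 1111, weight = 4.
  m = 01 → c = 0011, weight = 2.
  m = 11 → c = 1100, weight = 2.
Tally weights:
  weight 0: 1 codewords.
  weight 2: 2 codewords.
  weight 4: 1 codewords.
Minimum distance d = smallest w > 0 with A_w > 0 = 2.
Sanity: Σ A_w = 4 = 2^2 = 4 ✓.


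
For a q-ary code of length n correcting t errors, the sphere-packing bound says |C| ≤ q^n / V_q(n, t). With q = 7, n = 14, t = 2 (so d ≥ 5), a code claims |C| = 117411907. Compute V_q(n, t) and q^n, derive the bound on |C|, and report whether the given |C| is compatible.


V_q(n, t) = 3361, q^n = 678223072849, Hamming bound = 201792047, |C| = 117411907 ≤ bound (satisfied).

Step 1: Compute V_q(n, t) = Σ_{j=0}^2 C(n, j) (q−1)^j.
  j = 0: C(14,0)·(6)^0 = 1·1 = 1.
  j = 1: C(14,1)·(6)^1 = 14·6 = 84.
  j = 2: C(14,2)·(6)^2 = 91·36 = 3276.
  V_q(n, t) = 1 + 84 + 3276 = 3361.
Step 2: q^n = 7^14 = 678223072849.
Step 3: Hamming bound ⌊q^n / V_q(n,t)⌋ = ⌊678223072849/3361⌋ = 201792047.
Step 4: Compare |C| = 117411907 to 201792047: satisfied.
The claimed |C| lies below the Hamming bound.


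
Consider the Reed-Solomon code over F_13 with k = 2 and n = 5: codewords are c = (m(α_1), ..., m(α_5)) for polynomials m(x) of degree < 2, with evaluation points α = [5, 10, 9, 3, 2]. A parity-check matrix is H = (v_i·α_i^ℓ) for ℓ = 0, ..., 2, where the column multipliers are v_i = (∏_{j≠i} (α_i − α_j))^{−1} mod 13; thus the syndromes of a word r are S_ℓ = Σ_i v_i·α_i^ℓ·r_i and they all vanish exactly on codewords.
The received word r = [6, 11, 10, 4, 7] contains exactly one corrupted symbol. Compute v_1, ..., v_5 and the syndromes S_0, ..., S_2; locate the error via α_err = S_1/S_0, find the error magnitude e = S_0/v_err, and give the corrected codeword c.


S = (9, 5, 10), error at position 5, error magnitude e = 4, c = [6, 11, 10, 4, 3].

Step 1: column multipliers v_i = (∏_{j≠i}(α_i − α_j))^{−1} mod 13.
  i = 1 (α = 5): (5−10)(5−9)(5−3)(5−2) = (−5)·(−4)·2·3 = 120 ≡ 3, so v_1 = 3^{−1} = 9 (mod 13).
  i = 2 (α = 10): (10−5)(10−9)(10−3)(10−2) = 5·1·7·8 = 280 ≡ 7, so v_2 = 7^{−1} = 2 (mod 13).
  i = 3 (α = 9): (9−5)(9−10)(9−3)(9−2) = 4·(−1)·6·7 = −168 ≡ 1, so v_3 = 1^{−1} = 1 (mod 13).
  i = 4 (α = 3): (3−5)(3−10)(3−9)(3−2) = (−2)·(−7)·(−6)·1 = −84 ≡ 7, so v_4 = 7^{−1} = 2 (mod 13).
  i = 5 (α = 2): (2−5)(2−10)(2−9)(2−3) = (−3)·(−8)·(−7)·(−1) = 168 ≡ 12, so v_5 = 12^{−1} = 12 (mod 13).
  v = [9, 2, 1, 2, 12].
Step 2: syndromes of r = [6, 11, 10, 4, 7] (all sums mod 13).
  S_0 = Σ v_i r_i = 9·6 + 2·11 + 1·10 + 2·4 + 12·7 = 178 ≡ 9.
  S_1 = Σ v_i α_i r_i = 9·5·6 + 2·10·11 + 1·9·10 + 2·3·4 + 12·2·7 = 772 ≡ 5.
  α_i^2 mod 13 = [12, 9, 3, 9, 4].
  S_2 = Σ v_i α_i^2 r_i = 9·12·6 + 2·9·11 + 1·3·10 + 2·9·4 + 12·4·7 = 1284 ≡ 10.
  S = (9, 5, 10) ≠ 0, so r is not a codeword (an error is present).
Step 3: locate the error. For a single error e at position i, S_ℓ = v_i·e·α_i^ℓ, so α_err = S_1/S_0.
  S_0^{−1} = 9^{−1} = 3 (mod 13), so α_err = 5·3 = 15 ≡ 2 = α_5. Error position i = 5.
  Consistency check: S_2/S_1 = 10·8 = 80 ≡ 2 = α_err ✓ (single-error assumption holds).
Step 4: error magnitude e = S_0/v_5 = S_0·∏_{j≠5}(α_5 − α_j) = 9·12 = 108 ≡ 4 (mod 13).
Step 5: correct position 5: c_5 = r_5 − e = 7 − 4 ≡ 3 (mod 13). Hence c = [6, 11, 10, 4, 3].
  Check: interpolating c through the α_i gives m(x) = 1 + 1·x (degree < 2) with m(α_i) = c_i for every i, so c is indeed a codeword.
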